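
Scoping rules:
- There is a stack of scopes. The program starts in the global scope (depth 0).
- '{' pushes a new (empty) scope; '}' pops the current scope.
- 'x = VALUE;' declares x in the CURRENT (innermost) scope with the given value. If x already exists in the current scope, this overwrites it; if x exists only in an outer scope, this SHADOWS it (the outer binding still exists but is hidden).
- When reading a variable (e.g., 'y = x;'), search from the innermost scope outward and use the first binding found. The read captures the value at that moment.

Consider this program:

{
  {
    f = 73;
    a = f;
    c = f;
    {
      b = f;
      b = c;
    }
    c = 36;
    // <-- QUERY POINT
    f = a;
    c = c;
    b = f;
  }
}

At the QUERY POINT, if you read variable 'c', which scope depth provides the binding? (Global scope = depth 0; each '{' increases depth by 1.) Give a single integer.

Step 1: enter scope (depth=1)
Step 2: enter scope (depth=2)
Step 3: declare f=73 at depth 2
Step 4: declare a=(read f)=73 at depth 2
Step 5: declare c=(read f)=73 at depth 2
Step 6: enter scope (depth=3)
Step 7: declare b=(read f)=73 at depth 3
Step 8: declare b=(read c)=73 at depth 3
Step 9: exit scope (depth=2)
Step 10: declare c=36 at depth 2
Visible at query point: a=73 c=36 f=73

Answer: 2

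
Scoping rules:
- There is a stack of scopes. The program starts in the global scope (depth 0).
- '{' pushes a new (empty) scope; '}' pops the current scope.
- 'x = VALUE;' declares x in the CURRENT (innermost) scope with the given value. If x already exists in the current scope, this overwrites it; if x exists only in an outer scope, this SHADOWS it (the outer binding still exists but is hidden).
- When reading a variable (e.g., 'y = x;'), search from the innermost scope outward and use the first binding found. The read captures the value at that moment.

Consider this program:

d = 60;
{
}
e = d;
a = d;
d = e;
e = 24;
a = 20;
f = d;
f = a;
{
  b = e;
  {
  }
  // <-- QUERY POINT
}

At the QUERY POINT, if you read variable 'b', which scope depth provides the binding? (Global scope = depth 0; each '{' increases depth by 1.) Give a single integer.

Step 1: declare d=60 at depth 0
Step 2: enter scope (depth=1)
Step 3: exit scope (depth=0)
Step 4: declare e=(read d)=60 at depth 0
Step 5: declare a=(read d)=60 at depth 0
Step 6: declare d=(read e)=60 at depth 0
Step 7: declare e=24 at depth 0
Step 8: declare a=20 at depth 0
Step 9: declare f=(read d)=60 at depth 0
Step 10: declare f=(read a)=20 at depth 0
Step 11: enter scope (depth=1)
Step 12: declare b=(read e)=24 at depth 1
Step 13: enter scope (depth=2)
Step 14: exit scope (depth=1)
Visible at query point: a=20 b=24 d=60 e=24 f=20

Answer: 1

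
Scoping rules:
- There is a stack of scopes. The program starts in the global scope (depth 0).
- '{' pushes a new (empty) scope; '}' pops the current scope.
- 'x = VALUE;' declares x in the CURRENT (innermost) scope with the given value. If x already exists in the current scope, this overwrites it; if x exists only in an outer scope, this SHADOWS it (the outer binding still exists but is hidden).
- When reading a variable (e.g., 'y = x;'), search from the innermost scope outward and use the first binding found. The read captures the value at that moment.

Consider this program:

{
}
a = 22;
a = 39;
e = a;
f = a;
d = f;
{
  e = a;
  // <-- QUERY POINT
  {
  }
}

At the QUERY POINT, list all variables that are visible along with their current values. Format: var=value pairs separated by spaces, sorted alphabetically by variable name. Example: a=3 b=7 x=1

Step 1: enter scope (depth=1)
Step 2: exit scope (depth=0)
Step 3: declare a=22 at depth 0
Step 4: declare a=39 at depth 0
Step 5: declare e=(read a)=39 at depth 0
Step 6: declare f=(read a)=39 at depth 0
Step 7: declare d=(read f)=39 at depth 0
Step 8: enter scope (depth=1)
Step 9: declare e=(read a)=39 at depth 1
Visible at query point: a=39 d=39 e=39 f=39

Answer: a=39 d=39 e=39 f=39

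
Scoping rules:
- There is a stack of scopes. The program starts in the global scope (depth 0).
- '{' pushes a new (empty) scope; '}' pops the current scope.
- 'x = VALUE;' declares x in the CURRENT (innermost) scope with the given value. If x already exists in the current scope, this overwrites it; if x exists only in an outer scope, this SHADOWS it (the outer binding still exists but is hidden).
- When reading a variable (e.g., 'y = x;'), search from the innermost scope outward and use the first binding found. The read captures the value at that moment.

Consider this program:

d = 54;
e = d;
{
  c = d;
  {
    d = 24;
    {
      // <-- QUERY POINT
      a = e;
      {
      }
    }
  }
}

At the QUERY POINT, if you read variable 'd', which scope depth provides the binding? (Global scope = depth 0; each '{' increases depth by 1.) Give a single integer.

Answer: 2

Derivation:
Step 1: declare d=54 at depth 0
Step 2: declare e=(read d)=54 at depth 0
Step 3: enter scope (depth=1)
Step 4: declare c=(read d)=54 at depth 1
Step 5: enter scope (depth=2)
Step 6: declare d=24 at depth 2
Step 7: enter scope (depth=3)
Visible at query point: c=54 d=24 e=54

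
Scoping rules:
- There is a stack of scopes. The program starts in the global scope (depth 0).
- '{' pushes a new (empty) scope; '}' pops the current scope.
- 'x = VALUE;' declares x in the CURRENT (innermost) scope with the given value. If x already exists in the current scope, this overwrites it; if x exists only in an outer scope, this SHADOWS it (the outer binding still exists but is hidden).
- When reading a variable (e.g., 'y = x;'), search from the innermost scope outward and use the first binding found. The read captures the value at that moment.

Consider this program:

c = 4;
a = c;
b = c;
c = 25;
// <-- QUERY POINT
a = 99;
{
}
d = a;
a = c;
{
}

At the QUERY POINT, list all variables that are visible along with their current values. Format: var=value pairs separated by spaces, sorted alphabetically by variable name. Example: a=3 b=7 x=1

Step 1: declare c=4 at depth 0
Step 2: declare a=(read c)=4 at depth 0
Step 3: declare b=(read c)=4 at depth 0
Step 4: declare c=25 at depth 0
Visible at query point: a=4 b=4 c=25

Answer: a=4 b=4 c=25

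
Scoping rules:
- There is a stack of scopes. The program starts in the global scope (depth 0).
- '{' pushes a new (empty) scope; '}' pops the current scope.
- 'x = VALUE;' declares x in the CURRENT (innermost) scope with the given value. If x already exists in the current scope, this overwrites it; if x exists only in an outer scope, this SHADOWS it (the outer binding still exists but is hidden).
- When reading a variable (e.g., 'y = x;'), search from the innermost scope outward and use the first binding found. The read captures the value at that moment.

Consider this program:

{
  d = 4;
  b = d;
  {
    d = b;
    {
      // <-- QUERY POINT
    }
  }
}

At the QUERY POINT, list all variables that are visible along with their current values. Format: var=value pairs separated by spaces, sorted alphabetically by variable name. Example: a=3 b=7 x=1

Answer: b=4 d=4

Derivation:
Step 1: enter scope (depth=1)
Step 2: declare d=4 at depth 1
Step 3: declare b=(read d)=4 at depth 1
Step 4: enter scope (depth=2)
Step 5: declare d=(read b)=4 at depth 2
Step 6: enter scope (depth=3)
Visible at query point: b=4 d=4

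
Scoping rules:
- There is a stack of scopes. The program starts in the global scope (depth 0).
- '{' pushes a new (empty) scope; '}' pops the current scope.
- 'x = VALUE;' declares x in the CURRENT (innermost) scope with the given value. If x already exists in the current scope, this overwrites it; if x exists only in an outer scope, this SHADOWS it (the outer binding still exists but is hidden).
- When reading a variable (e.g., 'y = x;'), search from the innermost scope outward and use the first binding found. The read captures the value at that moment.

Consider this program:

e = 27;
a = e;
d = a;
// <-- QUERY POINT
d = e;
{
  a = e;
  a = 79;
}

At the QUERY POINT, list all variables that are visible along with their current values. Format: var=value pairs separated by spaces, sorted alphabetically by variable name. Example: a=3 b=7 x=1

Answer: a=27 d=27 e=27

Derivation:
Step 1: declare e=27 at depth 0
Step 2: declare a=(read e)=27 at depth 0
Step 3: declare d=(read a)=27 at depth 0
Visible at query point: a=27 d=27 e=27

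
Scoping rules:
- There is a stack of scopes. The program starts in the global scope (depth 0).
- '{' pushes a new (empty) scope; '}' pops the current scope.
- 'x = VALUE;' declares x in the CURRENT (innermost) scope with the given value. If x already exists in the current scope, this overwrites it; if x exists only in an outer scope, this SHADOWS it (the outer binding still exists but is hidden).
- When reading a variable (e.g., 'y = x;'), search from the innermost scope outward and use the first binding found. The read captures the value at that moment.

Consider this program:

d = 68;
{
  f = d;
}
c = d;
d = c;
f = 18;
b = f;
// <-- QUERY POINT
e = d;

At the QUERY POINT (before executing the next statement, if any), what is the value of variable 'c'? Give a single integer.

Answer: 68

Derivation:
Step 1: declare d=68 at depth 0
Step 2: enter scope (depth=1)
Step 3: declare f=(read d)=68 at depth 1
Step 4: exit scope (depth=0)
Step 5: declare c=(read d)=68 at depth 0
Step 6: declare d=(read c)=68 at depth 0
Step 7: declare f=18 at depth 0
Step 8: declare b=(read f)=18 at depth 0
Visible at query point: b=18 c=68 d=68 f=18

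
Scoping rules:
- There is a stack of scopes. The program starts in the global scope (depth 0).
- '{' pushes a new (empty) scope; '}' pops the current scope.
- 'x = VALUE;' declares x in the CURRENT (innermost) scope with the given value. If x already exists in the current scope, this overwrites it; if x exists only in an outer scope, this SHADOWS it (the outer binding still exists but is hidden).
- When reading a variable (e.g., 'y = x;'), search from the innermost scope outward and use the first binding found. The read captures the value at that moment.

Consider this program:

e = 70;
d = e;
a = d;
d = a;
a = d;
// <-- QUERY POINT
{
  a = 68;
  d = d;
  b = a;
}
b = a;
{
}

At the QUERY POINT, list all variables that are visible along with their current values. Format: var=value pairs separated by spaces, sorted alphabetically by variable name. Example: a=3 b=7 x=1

Answer: a=70 d=70 e=70

Derivation:
Step 1: declare e=70 at depth 0
Step 2: declare d=(read e)=70 at depth 0
Step 3: declare a=(read d)=70 at depth 0
Step 4: declare d=(read a)=70 at depth 0
Step 5: declare a=(read d)=70 at depth 0
Visible at query point: a=70 d=70 e=70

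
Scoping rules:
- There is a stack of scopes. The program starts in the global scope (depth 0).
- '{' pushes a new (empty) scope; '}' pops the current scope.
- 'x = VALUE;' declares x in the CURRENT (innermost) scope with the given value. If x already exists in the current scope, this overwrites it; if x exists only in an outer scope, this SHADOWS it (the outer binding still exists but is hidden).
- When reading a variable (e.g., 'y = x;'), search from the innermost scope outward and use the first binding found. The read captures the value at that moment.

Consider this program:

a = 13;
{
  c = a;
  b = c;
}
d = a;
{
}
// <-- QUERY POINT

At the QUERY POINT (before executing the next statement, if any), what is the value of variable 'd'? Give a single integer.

Step 1: declare a=13 at depth 0
Step 2: enter scope (depth=1)
Step 3: declare c=(read a)=13 at depth 1
Step 4: declare b=(read c)=13 at depth 1
Step 5: exit scope (depth=0)
Step 6: declare d=(read a)=13 at depth 0
Step 7: enter scope (depth=1)
Step 8: exit scope (depth=0)
Visible at query point: a=13 d=13

Answer: 13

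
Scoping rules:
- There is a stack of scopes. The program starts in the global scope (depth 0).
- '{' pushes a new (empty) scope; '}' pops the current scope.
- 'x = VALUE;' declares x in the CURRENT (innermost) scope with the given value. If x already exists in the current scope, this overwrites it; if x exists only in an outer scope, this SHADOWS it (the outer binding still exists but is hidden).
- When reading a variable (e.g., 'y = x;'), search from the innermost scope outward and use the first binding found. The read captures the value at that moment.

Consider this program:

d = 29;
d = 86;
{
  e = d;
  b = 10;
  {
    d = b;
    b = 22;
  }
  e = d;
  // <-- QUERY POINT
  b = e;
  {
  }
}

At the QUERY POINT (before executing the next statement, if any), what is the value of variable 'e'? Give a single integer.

Step 1: declare d=29 at depth 0
Step 2: declare d=86 at depth 0
Step 3: enter scope (depth=1)
Step 4: declare e=(read d)=86 at depth 1
Step 5: declare b=10 at depth 1
Step 6: enter scope (depth=2)
Step 7: declare d=(read b)=10 at depth 2
Step 8: declare b=22 at depth 2
Step 9: exit scope (depth=1)
Step 10: declare e=(read d)=86 at depth 1
Visible at query point: b=10 d=86 e=86

Answer: 86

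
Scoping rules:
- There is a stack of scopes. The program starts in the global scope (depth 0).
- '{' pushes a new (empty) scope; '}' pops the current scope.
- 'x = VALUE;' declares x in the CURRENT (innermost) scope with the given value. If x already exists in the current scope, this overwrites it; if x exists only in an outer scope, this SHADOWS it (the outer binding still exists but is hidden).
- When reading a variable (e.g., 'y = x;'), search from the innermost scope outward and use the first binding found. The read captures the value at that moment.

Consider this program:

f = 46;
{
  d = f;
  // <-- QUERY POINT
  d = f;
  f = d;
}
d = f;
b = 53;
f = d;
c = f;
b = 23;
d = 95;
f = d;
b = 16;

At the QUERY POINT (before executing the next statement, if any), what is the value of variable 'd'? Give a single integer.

Answer: 46

Derivation:
Step 1: declare f=46 at depth 0
Step 2: enter scope (depth=1)
Step 3: declare d=(read f)=46 at depth 1
Visible at query point: d=46 f=46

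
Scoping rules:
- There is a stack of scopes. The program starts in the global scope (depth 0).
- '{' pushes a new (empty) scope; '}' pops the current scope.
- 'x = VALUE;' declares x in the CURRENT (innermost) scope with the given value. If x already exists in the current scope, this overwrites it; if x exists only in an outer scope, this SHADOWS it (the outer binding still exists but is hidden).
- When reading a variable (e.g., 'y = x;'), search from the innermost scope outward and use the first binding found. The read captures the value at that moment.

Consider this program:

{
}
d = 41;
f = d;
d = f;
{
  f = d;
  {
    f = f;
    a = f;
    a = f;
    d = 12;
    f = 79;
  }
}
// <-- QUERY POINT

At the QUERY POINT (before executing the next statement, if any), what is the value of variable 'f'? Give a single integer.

Step 1: enter scope (depth=1)
Step 2: exit scope (depth=0)
Step 3: declare d=41 at depth 0
Step 4: declare f=(read d)=41 at depth 0
Step 5: declare d=(read f)=41 at depth 0
Step 6: enter scope (depth=1)
Step 7: declare f=(read d)=41 at depth 1
Step 8: enter scope (depth=2)
Step 9: declare f=(read f)=41 at depth 2
Step 10: declare a=(read f)=41 at depth 2
Step 11: declare a=(read f)=41 at depth 2
Step 12: declare d=12 at depth 2
Step 13: declare f=79 at depth 2
Step 14: exit scope (depth=1)
Step 15: exit scope (depth=0)
Visible at query point: d=41 f=41

Answer: 41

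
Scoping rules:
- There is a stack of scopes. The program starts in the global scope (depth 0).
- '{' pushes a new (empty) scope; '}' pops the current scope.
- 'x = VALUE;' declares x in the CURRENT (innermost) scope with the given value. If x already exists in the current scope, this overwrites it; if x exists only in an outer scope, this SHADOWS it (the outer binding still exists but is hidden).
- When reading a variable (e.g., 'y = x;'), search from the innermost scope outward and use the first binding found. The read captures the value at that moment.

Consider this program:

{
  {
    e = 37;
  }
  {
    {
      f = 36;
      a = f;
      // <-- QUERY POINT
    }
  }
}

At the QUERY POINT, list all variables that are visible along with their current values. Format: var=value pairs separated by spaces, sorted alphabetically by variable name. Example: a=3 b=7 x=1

Step 1: enter scope (depth=1)
Step 2: enter scope (depth=2)
Step 3: declare e=37 at depth 2
Step 4: exit scope (depth=1)
Step 5: enter scope (depth=2)
Step 6: enter scope (depth=3)
Step 7: declare f=36 at depth 3
Step 8: declare a=(read f)=36 at depth 3
Visible at query point: a=36 f=36

Answer: a=36 f=36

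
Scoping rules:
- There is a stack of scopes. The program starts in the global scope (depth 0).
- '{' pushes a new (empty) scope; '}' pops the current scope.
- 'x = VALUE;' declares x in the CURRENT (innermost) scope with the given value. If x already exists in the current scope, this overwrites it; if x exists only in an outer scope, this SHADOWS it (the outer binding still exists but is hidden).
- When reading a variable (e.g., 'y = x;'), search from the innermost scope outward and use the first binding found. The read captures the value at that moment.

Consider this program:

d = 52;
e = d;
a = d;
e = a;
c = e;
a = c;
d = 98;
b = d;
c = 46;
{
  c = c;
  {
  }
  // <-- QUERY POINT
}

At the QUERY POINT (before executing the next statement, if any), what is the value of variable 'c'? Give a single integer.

Answer: 46

Derivation:
Step 1: declare d=52 at depth 0
Step 2: declare e=(read d)=52 at depth 0
Step 3: declare a=(read d)=52 at depth 0
Step 4: declare e=(read a)=52 at depth 0
Step 5: declare c=(read e)=52 at depth 0
Step 6: declare a=(read c)=52 at depth 0
Step 7: declare d=98 at depth 0
Step 8: declare b=(read d)=98 at depth 0
Step 9: declare c=46 at depth 0
Step 10: enter scope (depth=1)
Step 11: declare c=(read c)=46 at depth 1
Step 12: enter scope (depth=2)
Step 13: exit scope (depth=1)
Visible at query point: a=52 b=98 c=46 d=98 e=52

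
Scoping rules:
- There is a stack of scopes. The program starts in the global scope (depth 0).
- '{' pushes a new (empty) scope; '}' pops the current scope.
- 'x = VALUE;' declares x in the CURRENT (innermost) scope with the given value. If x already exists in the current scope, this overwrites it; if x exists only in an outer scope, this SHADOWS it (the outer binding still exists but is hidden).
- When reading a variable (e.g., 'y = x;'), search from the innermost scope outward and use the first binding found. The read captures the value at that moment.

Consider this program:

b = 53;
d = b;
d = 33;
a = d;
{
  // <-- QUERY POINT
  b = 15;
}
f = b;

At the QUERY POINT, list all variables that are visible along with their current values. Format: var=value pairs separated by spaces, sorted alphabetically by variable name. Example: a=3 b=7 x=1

Answer: a=33 b=53 d=33

Derivation:
Step 1: declare b=53 at depth 0
Step 2: declare d=(read b)=53 at depth 0
Step 3: declare d=33 at depth 0
Step 4: declare a=(read d)=33 at depth 0
Step 5: enter scope (depth=1)
Visible at query point: a=33 b=53 d=33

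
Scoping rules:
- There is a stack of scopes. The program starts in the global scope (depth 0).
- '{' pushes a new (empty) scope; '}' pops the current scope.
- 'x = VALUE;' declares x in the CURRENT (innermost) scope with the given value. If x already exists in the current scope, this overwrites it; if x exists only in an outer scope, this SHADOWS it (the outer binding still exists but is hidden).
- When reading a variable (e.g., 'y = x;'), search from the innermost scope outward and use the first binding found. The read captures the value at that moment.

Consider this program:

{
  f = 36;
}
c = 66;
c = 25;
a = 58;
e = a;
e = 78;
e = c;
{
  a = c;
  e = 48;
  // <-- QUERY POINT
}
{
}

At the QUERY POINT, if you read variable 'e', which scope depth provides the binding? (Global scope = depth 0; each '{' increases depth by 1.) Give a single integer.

Answer: 1

Derivation:
Step 1: enter scope (depth=1)
Step 2: declare f=36 at depth 1
Step 3: exit scope (depth=0)
Step 4: declare c=66 at depth 0
Step 5: declare c=25 at depth 0
Step 6: declare a=58 at depth 0
Step 7: declare e=(read a)=58 at depth 0
Step 8: declare e=78 at depth 0
Step 9: declare e=(read c)=25 at depth 0
Step 10: enter scope (depth=1)
Step 11: declare a=(read c)=25 at depth 1
Step 12: declare e=48 at depth 1
Visible at query point: a=25 c=25 e=48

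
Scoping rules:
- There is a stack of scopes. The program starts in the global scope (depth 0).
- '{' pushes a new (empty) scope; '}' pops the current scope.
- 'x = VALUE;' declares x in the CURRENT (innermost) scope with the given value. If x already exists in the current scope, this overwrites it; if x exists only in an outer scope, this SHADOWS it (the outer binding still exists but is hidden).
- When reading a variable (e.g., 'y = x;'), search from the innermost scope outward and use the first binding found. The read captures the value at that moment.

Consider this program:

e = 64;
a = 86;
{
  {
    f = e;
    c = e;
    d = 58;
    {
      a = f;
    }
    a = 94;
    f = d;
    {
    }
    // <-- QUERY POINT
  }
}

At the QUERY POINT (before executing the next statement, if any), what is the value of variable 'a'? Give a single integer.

Step 1: declare e=64 at depth 0
Step 2: declare a=86 at depth 0
Step 3: enter scope (depth=1)
Step 4: enter scope (depth=2)
Step 5: declare f=(read e)=64 at depth 2
Step 6: declare c=(read e)=64 at depth 2
Step 7: declare d=58 at depth 2
Step 8: enter scope (depth=3)
Step 9: declare a=(read f)=64 at depth 3
Step 10: exit scope (depth=2)
Step 11: declare a=94 at depth 2
Step 12: declare f=(read d)=58 at depth 2
Step 13: enter scope (depth=3)
Step 14: exit scope (depth=2)
Visible at query point: a=94 c=64 d=58 e=64 f=58

Answer: 94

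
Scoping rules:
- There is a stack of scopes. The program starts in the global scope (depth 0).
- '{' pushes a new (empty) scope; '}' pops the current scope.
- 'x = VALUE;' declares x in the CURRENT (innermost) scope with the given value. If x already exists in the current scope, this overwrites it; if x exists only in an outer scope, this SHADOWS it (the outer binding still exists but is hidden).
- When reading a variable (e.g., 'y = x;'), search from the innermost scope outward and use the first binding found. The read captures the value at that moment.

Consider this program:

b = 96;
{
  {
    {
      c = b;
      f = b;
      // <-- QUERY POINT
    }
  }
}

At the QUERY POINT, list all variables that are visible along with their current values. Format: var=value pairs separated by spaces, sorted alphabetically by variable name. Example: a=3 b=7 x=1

Step 1: declare b=96 at depth 0
Step 2: enter scope (depth=1)
Step 3: enter scope (depth=2)
Step 4: enter scope (depth=3)
Step 5: declare c=(read b)=96 at depth 3
Step 6: declare f=(read b)=96 at depth 3
Visible at query point: b=96 c=96 f=96

Answer: b=96 c=96 f=96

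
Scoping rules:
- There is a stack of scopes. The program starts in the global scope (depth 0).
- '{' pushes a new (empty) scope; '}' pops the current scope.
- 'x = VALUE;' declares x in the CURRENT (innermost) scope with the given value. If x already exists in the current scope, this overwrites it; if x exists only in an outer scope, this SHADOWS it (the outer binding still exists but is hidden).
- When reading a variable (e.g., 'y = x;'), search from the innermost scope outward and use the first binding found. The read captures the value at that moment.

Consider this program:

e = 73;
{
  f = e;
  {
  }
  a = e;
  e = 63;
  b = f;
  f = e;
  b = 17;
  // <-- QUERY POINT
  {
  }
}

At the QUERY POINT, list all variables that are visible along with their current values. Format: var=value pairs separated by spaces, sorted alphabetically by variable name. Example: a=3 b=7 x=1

Answer: a=73 b=17 e=63 f=63

Derivation:
Step 1: declare e=73 at depth 0
Step 2: enter scope (depth=1)
Step 3: declare f=(read e)=73 at depth 1
Step 4: enter scope (depth=2)
Step 5: exit scope (depth=1)
Step 6: declare a=(read e)=73 at depth 1
Step 7: declare e=63 at depth 1
Step 8: declare b=(read f)=73 at depth 1
Step 9: declare f=(read e)=63 at depth 1
Step 10: declare b=17 at depth 1
Visible at query point: a=73 b=17 e=63 f=63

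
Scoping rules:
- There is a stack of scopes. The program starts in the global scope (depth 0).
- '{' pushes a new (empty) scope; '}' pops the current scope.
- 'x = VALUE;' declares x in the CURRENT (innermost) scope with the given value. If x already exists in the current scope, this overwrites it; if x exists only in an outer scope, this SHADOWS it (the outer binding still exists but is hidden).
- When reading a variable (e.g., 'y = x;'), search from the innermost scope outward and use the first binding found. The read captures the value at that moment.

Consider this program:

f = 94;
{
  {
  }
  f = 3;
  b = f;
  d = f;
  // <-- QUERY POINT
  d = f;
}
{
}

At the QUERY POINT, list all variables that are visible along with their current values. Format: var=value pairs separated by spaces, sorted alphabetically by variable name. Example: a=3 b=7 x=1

Answer: b=3 d=3 f=3

Derivation:
Step 1: declare f=94 at depth 0
Step 2: enter scope (depth=1)
Step 3: enter scope (depth=2)
Step 4: exit scope (depth=1)
Step 5: declare f=3 at depth 1
Step 6: declare b=(read f)=3 at depth 1
Step 7: declare d=(read f)=3 at depth 1
Visible at query point: b=3 d=3 f=3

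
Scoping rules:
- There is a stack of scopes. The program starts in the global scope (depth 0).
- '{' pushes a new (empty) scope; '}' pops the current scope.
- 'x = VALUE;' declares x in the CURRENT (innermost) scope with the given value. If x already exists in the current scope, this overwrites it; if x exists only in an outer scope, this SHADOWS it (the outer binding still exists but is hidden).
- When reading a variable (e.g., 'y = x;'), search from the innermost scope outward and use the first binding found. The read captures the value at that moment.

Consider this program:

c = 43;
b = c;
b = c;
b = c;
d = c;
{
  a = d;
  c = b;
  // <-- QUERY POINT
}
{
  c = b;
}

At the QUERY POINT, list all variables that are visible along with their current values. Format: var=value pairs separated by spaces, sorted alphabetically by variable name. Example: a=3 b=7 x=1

Step 1: declare c=43 at depth 0
Step 2: declare b=(read c)=43 at depth 0
Step 3: declare b=(read c)=43 at depth 0
Step 4: declare b=(read c)=43 at depth 0
Step 5: declare d=(read c)=43 at depth 0
Step 6: enter scope (depth=1)
Step 7: declare a=(read d)=43 at depth 1
Step 8: declare c=(read b)=43 at depth 1
Visible at query point: a=43 b=43 c=43 d=43

Answer: a=43 b=43 c=43 d=43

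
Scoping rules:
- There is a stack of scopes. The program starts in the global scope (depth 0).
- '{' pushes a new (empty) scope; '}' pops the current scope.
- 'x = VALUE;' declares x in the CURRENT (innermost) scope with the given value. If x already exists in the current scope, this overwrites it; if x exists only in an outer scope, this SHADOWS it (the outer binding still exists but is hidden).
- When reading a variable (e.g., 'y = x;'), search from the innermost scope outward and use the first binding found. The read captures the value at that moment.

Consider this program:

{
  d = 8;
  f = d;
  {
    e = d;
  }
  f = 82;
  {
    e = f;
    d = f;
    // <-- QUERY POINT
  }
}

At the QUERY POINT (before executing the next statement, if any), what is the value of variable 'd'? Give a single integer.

Step 1: enter scope (depth=1)
Step 2: declare d=8 at depth 1
Step 3: declare f=(read d)=8 at depth 1
Step 4: enter scope (depth=2)
Step 5: declare e=(read d)=8 at depth 2
Step 6: exit scope (depth=1)
Step 7: declare f=82 at depth 1
Step 8: enter scope (depth=2)
Step 9: declare e=(read f)=82 at depth 2
Step 10: declare d=(read f)=82 at depth 2
Visible at query point: d=82 e=82 f=82

Answer: 82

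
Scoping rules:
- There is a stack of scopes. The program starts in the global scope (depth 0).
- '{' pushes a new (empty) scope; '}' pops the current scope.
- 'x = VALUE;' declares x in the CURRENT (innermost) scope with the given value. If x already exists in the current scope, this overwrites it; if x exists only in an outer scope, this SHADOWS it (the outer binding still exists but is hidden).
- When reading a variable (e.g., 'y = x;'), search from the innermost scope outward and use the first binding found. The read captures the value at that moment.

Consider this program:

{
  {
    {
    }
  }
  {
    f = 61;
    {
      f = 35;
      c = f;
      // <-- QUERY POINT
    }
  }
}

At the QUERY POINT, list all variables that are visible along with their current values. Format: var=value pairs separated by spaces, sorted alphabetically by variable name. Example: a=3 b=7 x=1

Answer: c=35 f=35

Derivation:
Step 1: enter scope (depth=1)
Step 2: enter scope (depth=2)
Step 3: enter scope (depth=3)
Step 4: exit scope (depth=2)
Step 5: exit scope (depth=1)
Step 6: enter scope (depth=2)
Step 7: declare f=61 at depth 2
Step 8: enter scope (depth=3)
Step 9: declare f=35 at depth 3
Step 10: declare c=(read f)=35 at depth 3
Visible at query point: c=35 f=35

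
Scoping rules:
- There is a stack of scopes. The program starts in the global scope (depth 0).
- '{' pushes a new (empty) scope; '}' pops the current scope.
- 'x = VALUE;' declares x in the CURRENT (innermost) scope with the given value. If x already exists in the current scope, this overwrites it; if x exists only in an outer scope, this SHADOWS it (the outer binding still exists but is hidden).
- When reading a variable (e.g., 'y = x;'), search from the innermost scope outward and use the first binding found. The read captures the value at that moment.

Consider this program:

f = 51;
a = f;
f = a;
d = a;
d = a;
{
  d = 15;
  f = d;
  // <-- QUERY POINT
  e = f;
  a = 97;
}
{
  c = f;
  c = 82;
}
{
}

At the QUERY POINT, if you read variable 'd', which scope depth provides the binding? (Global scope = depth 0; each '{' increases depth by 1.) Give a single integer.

Answer: 1

Derivation:
Step 1: declare f=51 at depth 0
Step 2: declare a=(read f)=51 at depth 0
Step 3: declare f=(read a)=51 at depth 0
Step 4: declare d=(read a)=51 at depth 0
Step 5: declare d=(read a)=51 at depth 0
Step 6: enter scope (depth=1)
Step 7: declare d=15 at depth 1
Step 8: declare f=(read d)=15 at depth 1
Visible at query point: a=51 d=15 f=15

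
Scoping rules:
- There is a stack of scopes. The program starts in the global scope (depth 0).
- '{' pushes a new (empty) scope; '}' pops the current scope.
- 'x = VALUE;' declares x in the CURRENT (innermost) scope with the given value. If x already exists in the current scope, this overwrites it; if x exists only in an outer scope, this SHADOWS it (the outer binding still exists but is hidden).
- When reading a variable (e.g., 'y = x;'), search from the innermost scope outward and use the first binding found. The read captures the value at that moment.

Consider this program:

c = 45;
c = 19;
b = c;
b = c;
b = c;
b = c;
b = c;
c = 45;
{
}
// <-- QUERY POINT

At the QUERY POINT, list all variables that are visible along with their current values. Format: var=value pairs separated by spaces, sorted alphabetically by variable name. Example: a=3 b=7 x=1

Answer: b=19 c=45

Derivation:
Step 1: declare c=45 at depth 0
Step 2: declare c=19 at depth 0
Step 3: declare b=(read c)=19 at depth 0
Step 4: declare b=(read c)=19 at depth 0
Step 5: declare b=(read c)=19 at depth 0
Step 6: declare b=(read c)=19 at depth 0
Step 7: declare b=(read c)=19 at depth 0
Step 8: declare c=45 at depth 0
Step 9: enter scope (depth=1)
Step 10: exit scope (depth=0)
Visible at query point: b=19 c=45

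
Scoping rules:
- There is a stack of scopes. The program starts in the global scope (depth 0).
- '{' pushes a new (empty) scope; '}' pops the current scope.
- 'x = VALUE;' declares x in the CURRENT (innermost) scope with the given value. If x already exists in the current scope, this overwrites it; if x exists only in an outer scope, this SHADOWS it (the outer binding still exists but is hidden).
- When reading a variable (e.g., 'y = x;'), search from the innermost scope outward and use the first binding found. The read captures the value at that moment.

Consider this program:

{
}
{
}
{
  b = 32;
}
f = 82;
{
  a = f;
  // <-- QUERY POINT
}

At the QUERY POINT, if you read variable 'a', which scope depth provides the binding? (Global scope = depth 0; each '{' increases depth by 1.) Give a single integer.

Step 1: enter scope (depth=1)
Step 2: exit scope (depth=0)
Step 3: enter scope (depth=1)
Step 4: exit scope (depth=0)
Step 5: enter scope (depth=1)
Step 6: declare b=32 at depth 1
Step 7: exit scope (depth=0)
Step 8: declare f=82 at depth 0
Step 9: enter scope (depth=1)
Step 10: declare a=(read f)=82 at depth 1
Visible at query point: a=82 f=82

Answer: 1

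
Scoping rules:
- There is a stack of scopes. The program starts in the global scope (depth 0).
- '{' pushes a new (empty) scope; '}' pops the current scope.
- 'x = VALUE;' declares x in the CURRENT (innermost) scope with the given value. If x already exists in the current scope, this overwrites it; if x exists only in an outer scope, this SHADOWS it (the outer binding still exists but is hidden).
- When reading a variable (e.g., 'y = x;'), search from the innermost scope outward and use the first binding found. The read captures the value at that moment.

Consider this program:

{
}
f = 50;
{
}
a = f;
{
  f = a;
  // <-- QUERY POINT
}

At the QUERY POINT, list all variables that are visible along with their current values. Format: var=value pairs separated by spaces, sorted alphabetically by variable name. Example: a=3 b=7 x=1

Answer: a=50 f=50

Derivation:
Step 1: enter scope (depth=1)
Step 2: exit scope (depth=0)
Step 3: declare f=50 at depth 0
Step 4: enter scope (depth=1)
Step 5: exit scope (depth=0)
Step 6: declare a=(read f)=50 at depth 0
Step 7: enter scope (depth=1)
Step 8: declare f=(read a)=50 at depth 1
Visible at query point: a=50 f=50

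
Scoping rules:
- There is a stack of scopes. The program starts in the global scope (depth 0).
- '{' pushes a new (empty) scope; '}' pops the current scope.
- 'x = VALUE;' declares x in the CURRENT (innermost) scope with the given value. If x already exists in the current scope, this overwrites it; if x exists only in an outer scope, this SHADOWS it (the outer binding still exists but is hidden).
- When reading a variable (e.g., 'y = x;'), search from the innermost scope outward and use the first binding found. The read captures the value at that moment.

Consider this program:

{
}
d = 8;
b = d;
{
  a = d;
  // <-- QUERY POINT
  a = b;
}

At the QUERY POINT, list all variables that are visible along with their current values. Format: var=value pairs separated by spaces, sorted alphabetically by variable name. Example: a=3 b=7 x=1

Step 1: enter scope (depth=1)
Step 2: exit scope (depth=0)
Step 3: declare d=8 at depth 0
Step 4: declare b=(read d)=8 at depth 0
Step 5: enter scope (depth=1)
Step 6: declare a=(read d)=8 at depth 1
Visible at query point: a=8 b=8 d=8

Answer: a=8 b=8 d=8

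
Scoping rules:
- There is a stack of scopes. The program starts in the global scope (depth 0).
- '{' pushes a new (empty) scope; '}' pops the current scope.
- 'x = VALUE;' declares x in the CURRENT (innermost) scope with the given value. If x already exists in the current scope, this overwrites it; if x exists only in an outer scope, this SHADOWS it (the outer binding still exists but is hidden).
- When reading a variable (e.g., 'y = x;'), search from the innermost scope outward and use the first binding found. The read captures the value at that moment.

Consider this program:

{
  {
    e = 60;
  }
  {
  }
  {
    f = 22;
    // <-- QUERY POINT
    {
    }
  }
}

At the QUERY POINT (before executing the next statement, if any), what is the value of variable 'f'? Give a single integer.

Step 1: enter scope (depth=1)
Step 2: enter scope (depth=2)
Step 3: declare e=60 at depth 2
Step 4: exit scope (depth=1)
Step 5: enter scope (depth=2)
Step 6: exit scope (depth=1)
Step 7: enter scope (depth=2)
Step 8: declare f=22 at depth 2
Visible at query point: f=22

Answer: 22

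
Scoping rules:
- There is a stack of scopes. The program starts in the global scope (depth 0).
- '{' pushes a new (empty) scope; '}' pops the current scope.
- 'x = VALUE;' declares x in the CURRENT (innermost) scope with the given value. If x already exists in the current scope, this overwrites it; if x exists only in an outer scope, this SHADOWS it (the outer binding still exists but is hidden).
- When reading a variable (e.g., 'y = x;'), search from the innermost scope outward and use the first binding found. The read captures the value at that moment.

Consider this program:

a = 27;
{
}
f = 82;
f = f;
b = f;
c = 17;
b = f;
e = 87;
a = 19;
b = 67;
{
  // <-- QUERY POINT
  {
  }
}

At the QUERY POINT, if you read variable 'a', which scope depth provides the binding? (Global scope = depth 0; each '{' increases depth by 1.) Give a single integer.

Step 1: declare a=27 at depth 0
Step 2: enter scope (depth=1)
Step 3: exit scope (depth=0)
Step 4: declare f=82 at depth 0
Step 5: declare f=(read f)=82 at depth 0
Step 6: declare b=(read f)=82 at depth 0
Step 7: declare c=17 at depth 0
Step 8: declare b=(read f)=82 at depth 0
Step 9: declare e=87 at depth 0
Step 10: declare a=19 at depth 0
Step 11: declare b=67 at depth 0
Step 12: enter scope (depth=1)
Visible at query point: a=19 b=67 c=17 e=87 f=82

Answer: 0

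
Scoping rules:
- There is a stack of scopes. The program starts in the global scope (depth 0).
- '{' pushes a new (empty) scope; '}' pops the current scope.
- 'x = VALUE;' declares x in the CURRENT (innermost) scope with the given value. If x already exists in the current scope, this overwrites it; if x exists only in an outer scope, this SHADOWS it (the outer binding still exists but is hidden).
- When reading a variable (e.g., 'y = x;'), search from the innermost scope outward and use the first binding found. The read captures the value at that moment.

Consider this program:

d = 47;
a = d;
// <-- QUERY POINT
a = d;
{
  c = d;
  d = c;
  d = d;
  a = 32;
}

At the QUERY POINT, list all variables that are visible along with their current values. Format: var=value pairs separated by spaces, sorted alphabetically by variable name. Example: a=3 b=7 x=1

Step 1: declare d=47 at depth 0
Step 2: declare a=(read d)=47 at depth 0
Visible at query point: a=47 d=47

Answer: a=47 d=47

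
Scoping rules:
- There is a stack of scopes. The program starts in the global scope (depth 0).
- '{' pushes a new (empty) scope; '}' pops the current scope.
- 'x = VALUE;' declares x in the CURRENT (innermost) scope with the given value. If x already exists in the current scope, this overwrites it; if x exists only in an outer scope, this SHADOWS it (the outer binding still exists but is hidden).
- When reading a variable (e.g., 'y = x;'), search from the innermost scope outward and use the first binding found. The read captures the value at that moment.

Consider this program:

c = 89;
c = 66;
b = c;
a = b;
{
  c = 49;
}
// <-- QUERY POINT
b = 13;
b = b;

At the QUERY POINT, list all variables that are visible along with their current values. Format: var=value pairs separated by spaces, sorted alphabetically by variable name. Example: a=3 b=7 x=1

Step 1: declare c=89 at depth 0
Step 2: declare c=66 at depth 0
Step 3: declare b=(read c)=66 at depth 0
Step 4: declare a=(read b)=66 at depth 0
Step 5: enter scope (depth=1)
Step 6: declare c=49 at depth 1
Step 7: exit scope (depth=0)
Visible at query point: a=66 b=66 c=66

Answer: a=66 b=66 c=66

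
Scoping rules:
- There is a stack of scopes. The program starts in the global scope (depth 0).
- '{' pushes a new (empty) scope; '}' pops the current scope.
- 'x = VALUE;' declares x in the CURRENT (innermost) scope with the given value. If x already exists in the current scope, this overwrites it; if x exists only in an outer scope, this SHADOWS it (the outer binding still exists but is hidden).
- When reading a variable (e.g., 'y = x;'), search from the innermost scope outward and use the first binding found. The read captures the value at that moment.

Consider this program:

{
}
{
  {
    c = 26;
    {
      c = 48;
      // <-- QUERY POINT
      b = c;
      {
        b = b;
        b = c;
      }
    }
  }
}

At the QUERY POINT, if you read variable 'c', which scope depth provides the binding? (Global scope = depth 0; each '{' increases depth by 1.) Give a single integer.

Step 1: enter scope (depth=1)
Step 2: exit scope (depth=0)
Step 3: enter scope (depth=1)
Step 4: enter scope (depth=2)
Step 5: declare c=26 at depth 2
Step 6: enter scope (depth=3)
Step 7: declare c=48 at depth 3
Visible at query point: c=48

Answer: 3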